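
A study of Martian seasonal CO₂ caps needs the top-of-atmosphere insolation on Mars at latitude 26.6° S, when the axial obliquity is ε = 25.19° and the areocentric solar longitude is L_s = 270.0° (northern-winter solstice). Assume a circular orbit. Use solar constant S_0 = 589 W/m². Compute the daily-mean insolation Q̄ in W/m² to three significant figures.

sin δ = sin 25.19° × sin 270.0° = -0.42562, so δ = -25.190°.
cos h₀ = −tan(-26.6°) tan(-25.190°) = -0.2355, h₀ = 1.8086 rad.
Bracket: h₀ sin ϕ sin δ + cos ϕ cos δ sin h₀ = 1.8086×-0.44776×-0.42562 + 0.89415×0.90490×0.97187 = 0.344675 + 0.786356 = 1.131031.
Q̄ = (S_0/π) × [bracket] = (589/π) × 1.131031 = 212.1 W/m².

Q̄ ≈ 212 W/m²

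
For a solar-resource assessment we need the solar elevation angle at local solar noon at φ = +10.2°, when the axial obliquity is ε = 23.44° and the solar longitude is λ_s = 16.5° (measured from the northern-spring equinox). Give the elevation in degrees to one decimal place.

86.3°

Solar declination: sin δ = sin ε · sin λ_s = sin 23.44° × sin 16.5° = 0.11298, so δ = +6.487°.
At local noon the hour angle is zero, so the zenith angle equals |φ − δ| = |+10.2° − (+6.487°)| = 3.713°.
Elevation = 90° − 3.713° = 86.3°.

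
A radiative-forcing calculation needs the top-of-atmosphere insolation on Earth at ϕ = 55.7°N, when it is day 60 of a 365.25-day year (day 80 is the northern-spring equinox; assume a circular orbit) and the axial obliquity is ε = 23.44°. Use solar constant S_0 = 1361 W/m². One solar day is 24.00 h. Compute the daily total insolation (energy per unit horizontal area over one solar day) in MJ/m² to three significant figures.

Solar longitude: L_s = 360° × (60 − 80)/365.25 = -19.713°, i.e. -19.713° + 360° = 340.287°.
sin δ = sin 23.44° × sin 340.287° = -0.13417, so δ = -7.711°.
cos h₀ = −tan(+55.7°) tan(-7.711°) = 0.1985, h₀ = 1.3710 rad.
Bracket: h₀ sin ϕ sin δ + cos ϕ cos δ sin h₀ = 1.3710×0.82610×-0.13417 + 0.56353×0.99096×0.98010 = -0.151959 + 0.547323 = 0.395364.
Q̄ = (S_0/π) × [bracket] = (1361/π) × 0.395364 = 171.28 W/m².
Daily total = Q̄ × 24.00 h × 3600 s/h = 171.28 × 24.00 × 3600 / 10⁶ = 14.80 MJ/m².

14.8 MJ/m²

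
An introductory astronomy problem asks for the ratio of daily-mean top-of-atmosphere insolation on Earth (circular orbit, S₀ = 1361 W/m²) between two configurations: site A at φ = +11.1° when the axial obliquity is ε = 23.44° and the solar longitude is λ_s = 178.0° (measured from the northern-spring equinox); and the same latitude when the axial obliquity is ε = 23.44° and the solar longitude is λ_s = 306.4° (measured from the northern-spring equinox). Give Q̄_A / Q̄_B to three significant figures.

Q̄_A / Q̄_B ≈ 1.18

— Configuration A (φ=+11.1°):
Solar declination: sin δ = sin ε · sin λ_s = sin 23.44° × sin 178.0° = 0.01388, so δ = +0.795°.
cos H₀ = −tan(+11.1°) tan(+0.795°) = -0.0027, H₀ = 1.5735 rad.
Bracket: H₀ sin φ sin δ + cos φ cos δ sin H₀ = 1.5735×0.19252×0.01388 + 0.98129×0.99990×1.00000 = 0.004205 + 0.981192 = 0.985397.
Q̄ = (S₀/π) × [bracket] = (1361/π) × 0.985397 = 426.89 W/m².
— Configuration B (φ=+11.1°):
Solar declination: sin δ = sin ε · sin λ_s = sin 23.44° × sin 306.4° = -0.32018, so δ = -18.674°.
cos H₀ = −tan(+11.1°) tan(-18.674°) = 0.0663, H₀ = 1.5044 rad.
Bracket: H₀ sin φ sin δ + cos φ cos δ sin H₀ = 1.5044×0.19252×-0.32018 + 0.98129×0.94736×0.99780 = -0.092733 + 0.927590 = 0.834857.
Q̄ = (S₀/π) × [bracket] = (1361/π) × 0.834857 = 361.68 W/m².
Ratio Q̄_A / Q̄_B = 426.89 / 361.68 = 1.180.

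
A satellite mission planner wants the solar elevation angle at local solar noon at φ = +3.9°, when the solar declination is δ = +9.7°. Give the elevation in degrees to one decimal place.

84.2°

At local noon the hour angle is zero, so the zenith angle equals |φ − δ| = |+3.9° − (+9.700°)| = 5.800°.
Elevation = 90° − 5.800° = 84.2°.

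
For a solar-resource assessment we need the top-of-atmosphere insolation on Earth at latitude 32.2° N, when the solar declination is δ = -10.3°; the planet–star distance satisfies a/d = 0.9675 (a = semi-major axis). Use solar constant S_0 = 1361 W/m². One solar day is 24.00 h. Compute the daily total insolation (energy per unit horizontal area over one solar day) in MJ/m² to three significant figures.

24.1 MJ/m²

cos h₀ = −tan(+32.2°) tan(-10.300°) = 0.1144, h₀ = 1.4561 rad.
Bracket: h₀ sin ϕ sin δ + cos ϕ cos δ sin h₀ = 1.4561×0.53288×-0.17880 + 0.84619×0.98389×0.99343 = -0.138736 + 0.827088 = 0.688352.
Inverse-square distance factor (a/d)² = 0.9675² = 0.936056.
Q̄ = (S_0/π) × 0.936056 × [bracket] = (1361/π) × 0.936056 × 0.688352 = 279.14 W/m².
Daily total = Q̄ × 24.00 h × 3600 s/h = 279.14 × 24.00 × 3600 / 10⁶ = 24.12 MJ/m².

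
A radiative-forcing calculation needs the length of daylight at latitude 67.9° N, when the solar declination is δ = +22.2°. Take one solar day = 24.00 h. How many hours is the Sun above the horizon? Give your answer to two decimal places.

Sunrise equation: cos h₀ = −tan ϕ · tan δ = -1.0050 ≤ −1, so the Sun never sets (polar day) and h₀ = π.
Daylight = 2h₀/(2π) × 24.00 h = (3.1416/π) × 24.00 = 24.00 h.

24.00 h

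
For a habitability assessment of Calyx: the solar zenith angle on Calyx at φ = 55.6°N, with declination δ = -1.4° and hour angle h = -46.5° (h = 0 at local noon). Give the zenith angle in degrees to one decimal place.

cos θ_z = sin φ sin δ + cos φ cos δ cos h = -0.020159 + 0.388782 = 0.368623.
θ_z = arccos(0.368623) = 68.4°.

θ_z = 68.4°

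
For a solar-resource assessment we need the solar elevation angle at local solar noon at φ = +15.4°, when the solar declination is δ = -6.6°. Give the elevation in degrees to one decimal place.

68.0°

At local noon the hour angle is zero, so the zenith angle equals |φ − δ| = |+15.4° − (-6.600°)| = 22.000°.
Elevation = 90° − 22.000° = 68.0°.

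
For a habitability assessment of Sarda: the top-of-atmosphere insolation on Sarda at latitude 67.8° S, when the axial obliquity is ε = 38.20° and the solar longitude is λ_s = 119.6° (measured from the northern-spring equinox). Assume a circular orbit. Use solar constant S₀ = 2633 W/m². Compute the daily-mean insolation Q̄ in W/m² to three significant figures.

Solar declination: sin δ = sin ε · sin λ_s = sin 38.20° × sin 119.6° = 0.53770, so δ = +32.527°.
cos H₀ = −tan(-67.8°) tan(+32.527°) = 1.5627 ≥ 1 ⇒ polar night, H₀ = 0 and Q̄ = 0.

Q̄ ≈ 0.00 W/m²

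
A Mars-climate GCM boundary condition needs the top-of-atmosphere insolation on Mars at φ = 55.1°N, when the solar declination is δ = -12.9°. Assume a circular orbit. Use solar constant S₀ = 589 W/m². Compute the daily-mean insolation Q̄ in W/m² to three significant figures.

Q̄ ≈ 56.3 W/m²

cos H₀ = −tan(+55.1°) tan(-12.900°) = 0.3283, H₀ = 1.2363 rad.
Bracket: H₀ sin φ sin δ + cos φ cos δ sin H₀ = 1.2363×0.82015×-0.22325 + 0.57215×0.97476×0.94457 = -0.226365 + 0.526795 = 0.300430.
Q̄ = (S₀/π) × [bracket] = (589/π) × 0.300430 = 56.33 W/m².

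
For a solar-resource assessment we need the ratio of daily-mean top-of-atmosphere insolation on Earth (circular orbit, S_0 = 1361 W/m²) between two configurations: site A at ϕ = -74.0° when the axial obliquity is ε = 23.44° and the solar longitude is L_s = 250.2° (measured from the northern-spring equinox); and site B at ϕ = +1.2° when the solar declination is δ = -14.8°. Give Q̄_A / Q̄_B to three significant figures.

Q̄_A / Q̄_B ≈ 1.18

— Configuration A (ϕ=-74.0°):
Solar declination: sin δ = sin ε · sin L_s = sin 23.44° × sin 250.2° = -0.37427, so δ = -21.979°.
cos h₀ = −tan(-74.0°) tan(-21.979°) = -1.4075 ≤ −1 ⇒ polar day, h₀ = π.
Bracket: h₀ sin ϕ sin δ + cos ϕ cos δ sin h₀ = 3.1416×-0.96126×-0.37427 + 0.27564×0.92732×0.00000 = 1.130256 + 0.000000 = 1.130256.
Q̄ = (S_0/π) × [bracket] = (1361/π) × 1.130256 = 489.65 W/m².
— Configuration B (ϕ=+1.2°):
cos h₀ = −tan(+1.2°) tan(-14.800°) = 0.0055, h₀ = 1.5653 rad.
Bracket: h₀ sin ϕ sin δ + cos ϕ cos δ sin h₀ = 1.5653×0.02094×-0.25545 + 0.99978×0.96682×0.99998 = -0.008373 + 0.966588 = 0.958215.
Q̄ = (S_0/π) × [bracket] = (1361/π) × 0.958215 = 415.12 W/m².
Ratio Q̄_A / Q̄_B = 489.65 / 415.12 = 1.180.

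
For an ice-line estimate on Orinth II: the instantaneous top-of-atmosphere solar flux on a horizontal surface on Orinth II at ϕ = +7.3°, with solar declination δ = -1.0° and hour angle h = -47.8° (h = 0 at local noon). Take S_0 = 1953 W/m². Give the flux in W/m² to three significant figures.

cos θ_z = sin ϕ sin δ + cos ϕ cos δ cos h = -0.002218 + 0.666174 = 0.663956.
Flux = S_0 · cos θ_z = 1953 × 0.663956 = 1297 W/m².

1.30e+03 W/m²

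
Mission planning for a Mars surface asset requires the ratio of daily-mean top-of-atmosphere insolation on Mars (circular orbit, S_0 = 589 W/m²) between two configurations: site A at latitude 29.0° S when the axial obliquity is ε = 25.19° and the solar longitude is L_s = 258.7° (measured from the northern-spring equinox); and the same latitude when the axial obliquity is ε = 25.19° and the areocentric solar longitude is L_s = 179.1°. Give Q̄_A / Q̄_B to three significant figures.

Q̄_A / Q̄_B ≈ 1.31

— Configuration A (ϕ=-29.0°):
Solar declination: sin δ = sin ε · sin L_s = sin 25.19° × sin 258.7° = -0.41737, so δ = -24.669°.
cos h₀ = −tan(-29.0°) tan(-24.669°) = -0.2546, h₀ = 1.8282 rad.
Bracket: h₀ sin ϕ sin δ + cos ϕ cos δ sin h₀ = 1.8282×-0.48481×-0.41737 + 0.87462×0.90874×0.96705 = 0.369927 + 0.768613 = 1.138540.
Q̄ = (S_0/π) × [bracket] = (589/π) × 1.138540 = 213.46 W/m².
— Configuration B (ϕ=-29.0°):
sin δ = sin 25.19° × sin 179.1° = 0.00669, so δ = +0.383°.
cos h₀ = −tan(-29.0°) tan(+0.383°) = 0.0037, h₀ = 1.5671 rad.
Bracket: h₀ sin ϕ sin δ + cos ϕ cos δ sin h₀ = 1.5671×-0.48481×0.00669 + 0.87462×0.99998×0.99999 = -0.005083 + 0.874594 = 0.869511.
Q̄ = (S_0/π) × [bracket] = (589/π) × 0.869511 = 163.02 W/m².
Ratio Q̄_A / Q̄_B = 213.46 / 163.02 = 1.309.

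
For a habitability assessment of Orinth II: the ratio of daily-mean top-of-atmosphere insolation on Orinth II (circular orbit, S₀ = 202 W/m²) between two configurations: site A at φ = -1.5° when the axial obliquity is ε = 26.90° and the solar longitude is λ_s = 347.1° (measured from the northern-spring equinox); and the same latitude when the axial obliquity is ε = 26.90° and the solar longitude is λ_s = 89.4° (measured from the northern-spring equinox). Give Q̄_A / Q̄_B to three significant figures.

— Configuration A (φ=-1.5°):
Solar declination: sin δ = sin ε · sin λ_s = sin 26.90° × sin 347.1° = -0.10101, so δ = -5.797°.
cos H₀ = −tan(-1.5°) tan(-5.797°) = -0.0027, H₀ = 1.5735 rad.
Bracket: H₀ sin φ sin δ + cos φ cos δ sin H₀ = 1.5735×-0.02618×-0.10101 + 0.99966×0.99489×1.00000 = 0.004161 + 0.994552 = 0.998713.
Q̄ = (S₀/π) × [bracket] = (202/π) × 0.998713 = 64.216 W/m².
— Configuration B (φ=-1.5°):
Solar declination: sin δ = sin ε · sin λ_s = sin 26.90° × sin 89.4° = 0.45241, so δ = +26.898°.
cos H₀ = −tan(-1.5°) tan(+26.898°) = 0.0133, H₀ = 1.5575 rad.
Bracket: H₀ sin φ sin δ + cos φ cos δ sin H₀ = 1.5575×-0.02618×0.45241 + 0.99966×0.89181×0.99991 = -0.018447 + 0.891427 = 0.872980.
Q̄ = (S₀/π) × [bracket] = (202/π) × 0.872980 = 56.131 W/m².
Ratio Q̄_A / Q̄_B = 64.216 / 56.131 = 1.144.

Q̄_A / Q̄_B ≈ 1.14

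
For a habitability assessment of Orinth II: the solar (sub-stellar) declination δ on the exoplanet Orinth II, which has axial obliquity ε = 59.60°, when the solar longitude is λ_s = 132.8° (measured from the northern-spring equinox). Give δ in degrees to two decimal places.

δ = +39.26°

sin δ = sin ε · sin λ_s = sin 59.60° × sin 132.8° = 0.632852.
δ = arcsin(0.632852) = +39.26°.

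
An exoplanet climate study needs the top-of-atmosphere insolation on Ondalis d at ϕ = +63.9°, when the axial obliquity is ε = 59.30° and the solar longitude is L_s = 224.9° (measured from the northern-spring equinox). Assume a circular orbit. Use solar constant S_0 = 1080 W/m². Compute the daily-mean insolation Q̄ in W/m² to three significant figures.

Solar declination: sin δ = sin ε · sin L_s = sin 59.30° × sin 224.9° = -0.60695, so δ = -37.369°.
cos h₀ = −tan(+63.9°) tan(-37.369°) = 1.5589 ≥ 1 ⇒ polar night, h₀ = 0 and Q̄ = 0.

Q̄ ≈ 0.00 W/m²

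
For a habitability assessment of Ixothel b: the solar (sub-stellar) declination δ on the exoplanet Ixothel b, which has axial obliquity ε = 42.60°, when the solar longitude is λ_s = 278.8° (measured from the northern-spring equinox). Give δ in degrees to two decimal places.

sin δ = sin ε · sin λ_s = sin 42.60° × sin 278.8° = -0.668908.
δ = arcsin(-0.668908) = -41.98°.

δ = -41.98°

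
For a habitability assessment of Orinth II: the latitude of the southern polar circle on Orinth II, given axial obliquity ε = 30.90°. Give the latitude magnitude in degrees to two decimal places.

59.10°

The polar circle is the lowest latitude that experiences at least one full rotation of continuous darkness at the northern-summer solstice; it lies at |φ| = 90° − ε = 90° − 30.90° = 59.10°.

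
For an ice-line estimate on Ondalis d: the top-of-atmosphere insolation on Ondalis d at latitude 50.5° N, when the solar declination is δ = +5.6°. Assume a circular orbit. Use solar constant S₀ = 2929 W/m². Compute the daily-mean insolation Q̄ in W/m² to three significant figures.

cos H₀ = −tan(+50.5°) tan(+5.600°) = -0.1189, H₀ = 1.6900 rad.
Bracket: H₀ sin φ sin δ + cos φ cos δ sin H₀ = 1.6900×0.77162×0.09758 + 0.63608×0.99523×0.99290 = 0.127248 + 0.628551 = 0.755799.
Q̄ = (S₀/π) × [bracket] = (2929/π) × 0.755799 = 704.7 W/m².

Q̄ ≈ 705 W/m²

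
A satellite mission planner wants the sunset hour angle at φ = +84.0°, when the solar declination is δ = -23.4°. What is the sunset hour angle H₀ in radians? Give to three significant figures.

cos H₀ = −tan φ · tan δ = 4.1172 ≥ 1, so the Sun never rises (polar night) and H₀ = 0.

H₀ = 0.00 rad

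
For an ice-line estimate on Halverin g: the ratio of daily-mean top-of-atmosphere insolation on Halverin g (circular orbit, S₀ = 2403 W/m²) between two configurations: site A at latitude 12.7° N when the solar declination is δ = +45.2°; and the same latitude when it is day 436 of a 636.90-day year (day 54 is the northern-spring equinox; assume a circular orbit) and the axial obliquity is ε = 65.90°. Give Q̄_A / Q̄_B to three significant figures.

Q̄_A / Q̄_B ≈ 1.47

— Configuration A (φ=+12.7°):
cos H₀ = −tan(+12.7°) tan(+45.200°) = -0.2269, H₀ = 1.7997 rad.
Bracket: H₀ sin φ sin δ + cos φ cos δ sin H₀ = 1.7997×0.21985×0.70957 + 0.97553×0.70463×0.97391 = 0.280751 + 0.669454 = 0.950205.
Q̄ = (S₀/π) × [bracket] = (2403/π) × 0.950205 = 726.81 W/m².
— Configuration B (φ=+12.7°):
Solar longitude: λ_s = 360° × (436 − 54)/636.90 = 215.921°.
sin δ = sin 65.90° × sin 215.921° = -0.53553, so δ = -32.380°.
cos H₀ = −tan(+12.7°) tan(-32.380°) = 0.1429, H₀ = 1.4274 rad.
Bracket: H₀ sin φ sin δ + cos φ cos δ sin H₀ = 1.4274×0.21985×-0.53553 + 0.97553×0.84452×0.98974 = -0.168057 + 0.815402 = 0.647345.
Q̄ = (S₀/π) × [bracket] = (2403/π) × 0.647345 = 495.15 W/m².
Ratio Q̄_A / Q̄_B = 726.81 / 495.15 = 1.468.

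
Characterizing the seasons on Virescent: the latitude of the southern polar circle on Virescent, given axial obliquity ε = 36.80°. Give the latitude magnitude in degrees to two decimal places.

53.20°

The polar circle is the lowest latitude that experiences at least one full rotation of continuous darkness at the northern-summer solstice; it lies at |φ| = 90° − ε = 90° − 36.80° = 53.20°.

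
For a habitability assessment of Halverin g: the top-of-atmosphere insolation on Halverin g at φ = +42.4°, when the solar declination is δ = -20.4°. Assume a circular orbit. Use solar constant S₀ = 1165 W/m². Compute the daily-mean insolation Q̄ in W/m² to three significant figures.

Q̄ ≈ 135 W/m²

cos H₀ = −tan(+42.4°) tan(-20.400°) = 0.3396, H₀ = 1.2243 rad.
Bracket: H₀ sin φ sin δ + cos φ cos δ sin H₀ = 1.2243×0.67430×-0.34857 + 0.73846×0.93728×0.94057 = -0.287760 + 0.651010 = 0.363250.
Q̄ = (S₀/π) × [bracket] = (1165/π) × 0.363250 = 134.7 W/m².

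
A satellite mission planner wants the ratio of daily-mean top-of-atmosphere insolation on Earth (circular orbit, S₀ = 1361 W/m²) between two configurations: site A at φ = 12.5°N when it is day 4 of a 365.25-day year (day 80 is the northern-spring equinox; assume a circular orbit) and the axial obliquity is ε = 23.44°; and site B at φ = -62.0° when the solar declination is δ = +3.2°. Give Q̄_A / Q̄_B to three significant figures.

— Configuration A (φ=+12.5°):
Solar longitude: λ_s = 360° × (4 − 80)/365.25 = -74.908°, i.e. -74.908° + 360° = 285.092°.
sin δ = sin 23.44° × sin 285.092° = -0.38407, so δ = -22.586°.
cos H₀ = −tan(+12.5°) tan(-22.586°) = 0.0922, H₀ = 1.4784 rad.
Bracket: H₀ sin φ sin δ + cos φ cos δ sin H₀ = 1.4784×0.21644×-0.38407 + 0.97630×0.92330×0.99574 = -0.122897 + 0.897578 = 0.774681.
Q̄ = (S₀/π) × [bracket] = (1361/π) × 0.774681 = 335.61 W/m².
— Configuration B (φ=-62.0°):
cos H₀ = −tan(-62.0°) tan(+3.200°) = 0.1051, H₀ = 1.4655 rad.
Bracket: H₀ sin φ sin δ + cos φ cos δ sin H₀ = 1.4655×-0.88295×0.05582 + 0.46947×0.99844×0.99446 = -0.072229 + 0.466141 = 0.393912.
Q̄ = (S₀/π) × [bracket] = (1361/π) × 0.393912 = 170.65 W/m².
Ratio Q̄_A / Q̄_B = 335.61 / 170.65 = 1.967.

Q̄_A / Q̄_B ≈ 1.97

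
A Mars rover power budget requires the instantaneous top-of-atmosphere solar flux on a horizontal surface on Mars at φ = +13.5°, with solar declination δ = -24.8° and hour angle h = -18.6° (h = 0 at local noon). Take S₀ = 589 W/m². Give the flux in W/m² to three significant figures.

435 W/m²

cos θ_z = sin φ sin δ + cos φ cos δ cos h = -0.097919 + 0.836591 = 0.738672.
Flux = S₀ · cos θ_z = 589 × 0.738672 = 435.1 W/m².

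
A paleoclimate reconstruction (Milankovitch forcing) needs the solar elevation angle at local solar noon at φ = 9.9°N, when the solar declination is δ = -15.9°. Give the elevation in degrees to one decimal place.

64.2°

At local noon the hour angle is zero, so the zenith angle equals |φ − δ| = |+9.9° − (-15.900°)| = 25.800°.
Elevation = 90° − 25.800° = 64.2°.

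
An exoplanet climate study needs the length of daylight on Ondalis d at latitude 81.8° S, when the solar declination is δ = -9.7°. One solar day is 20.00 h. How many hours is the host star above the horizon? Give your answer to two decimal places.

Sunrise equation: cos h₀ = −tan ϕ · tan δ = -1.1862 ≤ −1, so the host star never sets (polar day) and h₀ = π.
Daylight = 2h₀/(2π) × 20.00 h = (3.1416/π) × 20.00 = 20.00 h.

20.00 h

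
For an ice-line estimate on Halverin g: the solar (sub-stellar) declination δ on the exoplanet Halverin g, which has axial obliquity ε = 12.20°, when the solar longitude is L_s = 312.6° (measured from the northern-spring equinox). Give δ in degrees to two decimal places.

sin δ = sin ε · sin L_s = sin 12.20° × sin 312.6° = -0.155556.
δ = arcsin(-0.155556) = -8.95°.

δ = -8.95°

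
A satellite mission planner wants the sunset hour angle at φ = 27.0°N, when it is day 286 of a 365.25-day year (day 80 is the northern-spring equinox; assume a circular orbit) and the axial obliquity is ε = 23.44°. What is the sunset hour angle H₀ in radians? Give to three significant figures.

H₀ = 1.49 rad

Solar longitude: λ_s = 360° × (286 − 80)/365.25 = 203.039°.
sin δ = sin 23.44° × sin 203.039° = -0.15568, so δ = -8.956°.
cos H₀ = −tan φ · tan δ = −tan(+27.0°) × tan(-8.956°) = 0.0803, so H₀ = 1.4904 rad = 85.39°.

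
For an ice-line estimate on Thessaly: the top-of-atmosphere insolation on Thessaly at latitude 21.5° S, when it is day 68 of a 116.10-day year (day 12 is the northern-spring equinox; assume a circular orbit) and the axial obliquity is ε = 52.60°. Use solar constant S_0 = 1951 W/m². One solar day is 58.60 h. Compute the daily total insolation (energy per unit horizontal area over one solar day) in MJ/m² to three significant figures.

115 MJ/m²

Solar longitude: L_s = 360° × (68 − 12)/116.10 = 173.643°.
sin δ = sin 52.60° × sin 173.643° = 0.08795, so δ = +5.046°.
cos h₀ = −tan(-21.5°) tan(+5.046°) = 0.0348, h₀ = 1.5360 rad.
Bracket: h₀ sin ϕ sin δ + cos ϕ cos δ sin h₀ = 1.5360×-0.36650×0.08795 + 0.93042×0.99612×0.99939 = -0.049511 + 0.926245 = 0.876734.
Q̄ = (S_0/π) × [bracket] = (1951/π) × 0.876734 = 544.47 W/m².
Daily total = Q̄ × 58.60 h × 3600 s/h = 544.47 × 58.60 × 3600 / 10⁶ = 114.9 MJ/m².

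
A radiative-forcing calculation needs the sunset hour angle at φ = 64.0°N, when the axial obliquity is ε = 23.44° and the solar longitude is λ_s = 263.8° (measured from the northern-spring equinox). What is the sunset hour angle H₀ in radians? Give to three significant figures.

Solar declination: sin δ = sin ε · sin λ_s = sin 23.44° × sin 263.8° = -0.39546, so δ = -23.295°.
cos H₀ = −tan φ · tan δ = −tan(+64.0°) × tan(-23.295°) = 0.8828, so H₀ = 0.4891 rad = 28.02°.

H₀ = 0.489 rad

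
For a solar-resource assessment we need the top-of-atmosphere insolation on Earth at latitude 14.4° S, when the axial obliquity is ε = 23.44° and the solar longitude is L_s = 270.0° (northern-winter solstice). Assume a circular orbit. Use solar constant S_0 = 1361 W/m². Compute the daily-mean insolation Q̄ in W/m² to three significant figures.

Solar declination: sin δ = sin ε · sin L_s = sin 23.44° × sin 270.0° = -0.39779, so δ = -23.440°.
cos h₀ = −tan(-14.4°) tan(-23.440°) = -0.1113, h₀ = 1.6823 rad.
Bracket: h₀ sin ϕ sin δ + cos ϕ cos δ sin h₀ = 1.6823×-0.24869×-0.39779 + 0.96858×0.91748×0.99378 = 0.166424 + 0.883125 = 1.049549.
Q̄ = (S_0/π) × [bracket] = (1361/π) × 1.049549 = 454.7 W/m².

Q̄ ≈ 455 W/m²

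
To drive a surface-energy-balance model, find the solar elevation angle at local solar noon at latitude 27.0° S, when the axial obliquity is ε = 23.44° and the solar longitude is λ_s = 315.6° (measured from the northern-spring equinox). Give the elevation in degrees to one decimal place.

79.2°

Solar declination: sin δ = sin ε · sin λ_s = sin 23.44° × sin 315.6° = -0.27832, so δ = -16.160°.
At local noon the hour angle is zero, so the zenith angle equals |φ − δ| = |-27.0° − (-16.160°)| = 10.840°.
Elevation = 90° − 10.840° = 79.2°.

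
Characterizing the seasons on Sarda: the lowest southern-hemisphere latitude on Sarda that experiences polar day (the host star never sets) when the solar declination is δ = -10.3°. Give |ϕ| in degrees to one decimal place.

Polar day requires cos h₀ = −tan ϕ tan δ ≤ −1, i.e. tan ϕ tan δ ≥ 1.
The boundary is |tan ϕ| · |tan δ| = 1, so |ϕ| = 90° − |δ| = 90° − 10.3° = 79.7° in the southern hemisphere.

|ϕ| = 79.7°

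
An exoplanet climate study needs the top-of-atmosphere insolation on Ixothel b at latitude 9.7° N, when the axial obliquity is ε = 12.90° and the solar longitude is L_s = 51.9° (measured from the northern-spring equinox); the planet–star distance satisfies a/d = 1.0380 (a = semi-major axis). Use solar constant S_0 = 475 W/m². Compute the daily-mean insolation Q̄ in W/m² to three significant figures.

Q̄ ≈ 166 W/m²

Solar declination: sin δ = sin ε · sin L_s = sin 12.90° × sin 51.9° = 0.17568, so δ = +10.118°.
cos h₀ = −tan(+9.7°) tan(+10.118°) = -0.0305, h₀ = 1.6013 rad.
Bracket: h₀ sin ϕ sin δ + cos ϕ cos δ sin h₀ = 1.6013×0.16849×0.17568 + 0.98570×0.98445×0.99953 = 0.047399 + 0.969916 = 1.017315.
Inverse-square distance factor (a/d)² = 1.0380² = 1.077444.
Q̄ = (S_0/π) × 1.077444 × [bracket] = (475/π) × 1.077444 × 1.017315 = 165.7 W/m².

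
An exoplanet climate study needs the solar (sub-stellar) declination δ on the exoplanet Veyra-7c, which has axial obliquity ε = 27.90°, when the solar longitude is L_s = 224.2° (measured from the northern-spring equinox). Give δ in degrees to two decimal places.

δ = -19.04°

sin δ = sin ε · sin L_s = sin 27.90° × sin 224.2° = -0.326224.
δ = arcsin(-0.326224) = -19.04°.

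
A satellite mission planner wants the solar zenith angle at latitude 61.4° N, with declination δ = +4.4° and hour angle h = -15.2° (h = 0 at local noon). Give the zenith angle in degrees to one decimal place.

cos θ_z = sin φ sin δ + cos φ cos δ cos h = 0.067358 + 0.460584 = 0.527942.
θ_z = arccos(0.527942) = 58.1°.

θ_z = 58.1°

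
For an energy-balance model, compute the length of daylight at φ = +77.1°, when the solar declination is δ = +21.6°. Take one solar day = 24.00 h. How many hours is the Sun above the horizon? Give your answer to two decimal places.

Sunrise equation: cos H₀ = −tan φ · tan δ = -1.7287 ≤ −1, so the Sun never sets (polar day) and H₀ = π.
Daylight = 2H₀/(2π) × 24.00 h = (3.1416/π) × 24.00 = 24.00 h.

24.00 h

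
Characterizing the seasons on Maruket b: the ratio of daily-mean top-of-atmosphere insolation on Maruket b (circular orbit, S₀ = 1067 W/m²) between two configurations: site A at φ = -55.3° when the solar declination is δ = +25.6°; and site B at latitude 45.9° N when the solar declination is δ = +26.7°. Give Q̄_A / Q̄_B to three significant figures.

Q̄_A / Q̄_B ≈ 0.0693

— Configuration A (φ=-55.3°):
cos H₀ = −tan(-55.3°) tan(+25.600°) = 0.6919, H₀ = 0.8066 rad.
Bracket: H₀ sin φ sin δ + cos φ cos δ sin H₀ = 0.8066×-0.82214×0.43209 + 0.56928×0.90183×0.72196 = -0.286535 + 0.370650 = 0.084115.
Q̄ = (S₀/π) × [bracket] = (1067/π) × 0.084115 = 28.569 W/m².
— Configuration B (φ=+45.9°):
cos H₀ = −tan(+45.9°) tan(+26.700°) = -0.5190, H₀ = 2.1165 rad.
Bracket: H₀ sin φ sin δ + cos φ cos δ sin H₀ = 2.1165×0.71813×0.44932 + 0.69591×0.89337×0.85477 = 0.682931 + 0.531415 = 1.214346.
Q̄ = (S₀/π) × [bracket] = (1067/π) × 1.214346 = 412.44 W/m².
Ratio Q̄_A / Q̄_B = 28.569 / 412.44 = 0.06927.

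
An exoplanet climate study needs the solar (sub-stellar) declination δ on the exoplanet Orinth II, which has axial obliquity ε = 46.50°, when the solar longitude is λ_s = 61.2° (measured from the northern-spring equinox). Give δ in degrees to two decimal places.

sin δ = sin ε · sin λ_s = sin 46.50° × sin 61.2° = 0.635650.
δ = arcsin(0.635650) = +39.47°.

δ = +39.47°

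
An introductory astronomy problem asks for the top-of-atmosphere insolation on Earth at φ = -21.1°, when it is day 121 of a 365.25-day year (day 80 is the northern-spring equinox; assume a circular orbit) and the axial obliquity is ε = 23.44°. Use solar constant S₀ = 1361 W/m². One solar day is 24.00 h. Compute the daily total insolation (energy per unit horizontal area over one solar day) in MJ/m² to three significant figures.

28.5 MJ/m²

Solar longitude: λ_s = 360° × (121 − 80)/365.25 = 40.411°.
sin δ = sin 23.44° × sin 40.411° = 0.25787, so δ = +14.944°.
cos H₀ = −tan(-21.1°) tan(+14.944°) = 0.1030, H₀ = 1.4676 rad.
Bracket: H₀ sin φ sin δ + cos φ cos δ sin H₀ = 1.4676×-0.36000×0.25787 + 0.93295×0.96618×0.99468 = -0.136242 + 0.896602 = 0.760360.
Q̄ = (S₀/π) × [bracket] = (1361/π) × 0.760360 = 329.40 W/m².
Daily total = Q̄ × 24.00 h × 3600 s/h = 329.40 × 24.00 × 3600 / 10⁶ = 28.46 MJ/m².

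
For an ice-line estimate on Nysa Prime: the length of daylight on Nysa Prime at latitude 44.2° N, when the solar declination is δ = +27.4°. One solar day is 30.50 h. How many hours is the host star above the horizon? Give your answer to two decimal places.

20.38 h

cos H₀ = −tan φ · tan δ = −tan(+44.2°) × tan(+27.400°) = -0.5041, so H₀ = 2.0991 rad = 120.27°.
Daylight = 2H₀/(2π) × 30.50 h = (2.0991/π) × 30.50 = 20.38 h.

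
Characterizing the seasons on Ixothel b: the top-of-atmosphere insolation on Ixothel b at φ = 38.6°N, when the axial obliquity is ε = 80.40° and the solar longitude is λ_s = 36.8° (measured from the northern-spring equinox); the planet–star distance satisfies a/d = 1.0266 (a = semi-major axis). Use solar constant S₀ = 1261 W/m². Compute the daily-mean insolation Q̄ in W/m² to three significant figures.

Solar declination: sin δ = sin ε · sin λ_s = sin 80.40° × sin 36.8° = 0.59063, so δ = +36.202°.
cos H₀ = −tan(+38.6°) tan(+36.202°) = -0.5843, H₀ = 2.1948 rad.
Bracket: H₀ sin φ sin δ + cos φ cos δ sin H₀ = 2.1948×0.62388×0.59063 + 0.78152×0.80694×0.81153 = 0.808745 + 0.511783 = 1.320528.
Inverse-square distance factor (a/d)² = 1.0266² = 1.053908.
Q̄ = (S₀/π) × 1.053908 × [bracket] = (1261/π) × 1.053908 × 1.320528 = 558.6 W/m².

Q̄ ≈ 559 W/m²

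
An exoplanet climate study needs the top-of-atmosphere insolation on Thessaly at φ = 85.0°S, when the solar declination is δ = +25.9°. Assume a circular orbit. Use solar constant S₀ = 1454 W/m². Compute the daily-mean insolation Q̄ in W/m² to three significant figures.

Q̄ ≈ 0.00 W/m²

cos H₀ = −tan(-85.0°) tan(+25.900°) = 5.5501 ≥ 1 ⇒ polar night, H₀ = 0 and Q̄ = 0.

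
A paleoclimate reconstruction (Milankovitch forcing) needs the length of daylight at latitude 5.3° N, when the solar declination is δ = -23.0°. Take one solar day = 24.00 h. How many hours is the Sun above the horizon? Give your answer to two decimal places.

cos h₀ = −tan ϕ · tan δ = −tan(+5.3°) × tan(-23.000°) = 0.0394, so h₀ = 1.5314 rad = 87.74°.
Daylight = 2h₀/(2π) × 24.00 h = (1.5314/π) × 24.00 = 11.70 h.

11.70 h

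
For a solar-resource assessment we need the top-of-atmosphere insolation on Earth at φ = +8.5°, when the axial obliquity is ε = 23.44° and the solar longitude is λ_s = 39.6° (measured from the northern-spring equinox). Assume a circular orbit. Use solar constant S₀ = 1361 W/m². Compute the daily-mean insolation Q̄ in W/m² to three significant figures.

Q̄ ≈ 440 W/m²

Solar declination: sin δ = sin ε · sin λ_s = sin 23.44° × sin 39.6° = 0.25356, so δ = +14.688°.
cos H₀ = −tan(+8.5°) tan(+14.688°) = -0.0392, H₀ = 1.6100 rad.
Bracket: H₀ sin φ sin δ + cos φ cos δ sin H₀ = 1.6100×0.14781×0.25356 + 0.98902×0.96732×0.99923 = 0.060341 + 0.955962 = 1.016303.
Q̄ = (S₀/π) × [bracket] = (1361/π) × 1.016303 = 440.3 W/m².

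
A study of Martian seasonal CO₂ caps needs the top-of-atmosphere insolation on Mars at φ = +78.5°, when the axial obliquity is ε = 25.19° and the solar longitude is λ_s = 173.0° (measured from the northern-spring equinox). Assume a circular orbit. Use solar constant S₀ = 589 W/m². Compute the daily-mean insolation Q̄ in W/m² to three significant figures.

Solar declination: sin δ = sin ε · sin λ_s = sin 25.19° × sin 173.0° = 0.05187, so δ = +2.973°.
cos H₀ = −tan(+78.5°) tan(+2.973°) = -0.2553, H₀ = 1.8289 rad.
Bracket: H₀ sin φ sin δ + cos φ cos δ sin H₀ = 1.8289×0.97992×0.05187 + 0.19937×0.99865×0.96686 = 0.092960 + 0.192503 = 0.285463.
Q̄ = (S₀/π) × [bracket] = (589/π) × 0.285463 = 53.52 W/m².

Q̄ ≈ 53.5 W/m²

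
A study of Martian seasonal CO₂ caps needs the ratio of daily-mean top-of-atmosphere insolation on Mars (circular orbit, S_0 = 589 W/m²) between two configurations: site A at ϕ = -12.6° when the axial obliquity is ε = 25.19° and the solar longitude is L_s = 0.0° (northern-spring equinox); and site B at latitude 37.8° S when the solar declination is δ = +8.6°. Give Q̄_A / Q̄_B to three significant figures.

Q̄_A / Q̄_B ≈ 1.52

— Configuration A (ϕ=-12.6°):
Solar declination: sin δ = sin ε · sin L_s = sin 25.19° × sin 0.0° = 0.00000, so δ = +0.000°.
cos h₀ = −tan(-12.6°) tan(+0.000°) = 0.0000, h₀ = 1.5708 rad.
Bracket: h₀ sin ϕ sin δ + cos ϕ cos δ sin h₀ = 1.5708×-0.21814×0.00000 + 0.97592×1.00000×1.00000 = -0.000000 + 0.975920 = 0.975920.
Q̄ = (S_0/π) × [bracket] = (589/π) × 0.975920 = 182.97 W/m².
— Configuration B (ϕ=-37.8°):
cos h₀ = −tan(-37.8°) tan(+8.600°) = 0.1173, h₀ = 1.4532 rad.
Bracket: h₀ sin ϕ sin δ + cos ϕ cos δ sin h₀ = 1.4532×-0.61291×0.14954 + 0.79016×0.98876×0.99310 = -0.133192 + 0.775888 = 0.642696.
Q̄ = (S_0/π) × [bracket] = (589/π) × 0.642696 = 120.50 W/m².
Ratio Q̄_A / Q̄_B = 182.97 / 120.50 = 1.518.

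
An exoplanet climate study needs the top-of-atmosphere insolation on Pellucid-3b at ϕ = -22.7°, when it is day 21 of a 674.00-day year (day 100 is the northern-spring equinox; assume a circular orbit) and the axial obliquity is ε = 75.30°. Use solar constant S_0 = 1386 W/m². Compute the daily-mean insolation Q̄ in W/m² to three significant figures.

Solar longitude: L_s = 360° × (21 − 100)/674.00 = -42.196°, i.e. -42.196° + 360° = 317.804°.
sin δ = sin 75.30° × sin 317.804° = -0.64968, so δ = -40.518°.
cos h₀ = −tan(-22.7°) tan(-40.518°) = -0.3575, h₀ = 1.9364 rad.
Bracket: h₀ sin ϕ sin δ + cos ϕ cos δ sin h₀ = 1.9364×-0.38591×-0.64968 + 0.92254×0.76021×0.93392 = 0.485490 + 0.654981 = 1.140471.
Q̄ = (S_0/π) × [bracket] = (1386/π) × 1.140471 = 503.2 W/m².

Q̄ ≈ 503 W/m²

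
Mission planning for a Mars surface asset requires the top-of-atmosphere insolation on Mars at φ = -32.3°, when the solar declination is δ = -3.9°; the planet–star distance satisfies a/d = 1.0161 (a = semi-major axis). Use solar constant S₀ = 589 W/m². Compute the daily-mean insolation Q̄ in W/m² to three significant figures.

Q̄ ≈ 174 W/m²

cos H₀ = −tan(-32.3°) tan(-3.900°) = -0.0431, H₀ = 1.6139 rad.
Bracket: H₀ sin φ sin δ + cos φ cos δ sin H₀ = 1.6139×-0.53435×-0.06802 + 0.84526×0.99768×0.99907 = 0.058660 + 0.842515 = 0.901175.
Inverse-square distance factor (a/d)² = 1.0161² = 1.032459.
Q̄ = (S₀/π) × 1.032459 × [bracket] = (589/π) × 1.032459 × 0.901175 = 174.4 W/m².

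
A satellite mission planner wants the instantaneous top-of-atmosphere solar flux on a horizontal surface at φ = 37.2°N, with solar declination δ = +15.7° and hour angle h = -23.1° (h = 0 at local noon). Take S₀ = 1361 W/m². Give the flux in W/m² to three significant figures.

cos θ_z = sin φ sin δ + cos φ cos δ cos h = 0.163605 + 0.705331 = 0.868936.
Flux = S₀ · cos θ_z = 1361 × 0.868936 = 1183 W/m².

1.18e+03 W/m²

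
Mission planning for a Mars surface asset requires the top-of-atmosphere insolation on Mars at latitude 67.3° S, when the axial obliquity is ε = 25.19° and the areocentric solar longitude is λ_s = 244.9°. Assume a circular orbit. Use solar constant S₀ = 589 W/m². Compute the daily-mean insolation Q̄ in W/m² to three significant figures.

Q̄ ≈ 209 W/m²

sin δ = sin 25.19° × sin 244.9° = -0.38543, so δ = -22.670°.
cos H₀ = −tan(-67.3°) tan(-22.670°) = -0.9985, H₀ = 3.0877 rad.
Bracket: H₀ sin φ sin δ + cos φ cos δ sin H₀ = 3.0877×-0.92254×-0.38543 + 0.38591×0.92274×0.05385 = 1.097908 + 0.019176 = 1.117084.
Q̄ = (S₀/π) × [bracket] = (589/π) × 1.117084 = 209.4 W/m².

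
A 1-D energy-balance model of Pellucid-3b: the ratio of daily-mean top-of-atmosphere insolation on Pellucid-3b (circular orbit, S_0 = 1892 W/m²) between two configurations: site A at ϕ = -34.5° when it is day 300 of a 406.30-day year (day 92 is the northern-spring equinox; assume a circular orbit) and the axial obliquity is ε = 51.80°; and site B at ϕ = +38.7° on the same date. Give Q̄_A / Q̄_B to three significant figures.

— Configuration A (ϕ=-34.5°):
Solar longitude: L_s = 360° × (300 − 92)/406.30 = 184.297°.
sin δ = sin 51.80° × sin 184.297° = -0.05889, so δ = -3.376°.
cos h₀ = −tan(-34.5°) tan(-3.376°) = -0.0405, h₀ = 1.6113 rad.
Bracket: h₀ sin ϕ sin δ + cos ϕ cos δ sin h₀ = 1.6113×-0.56641×-0.05889 + 0.82413×0.99826×0.99918 = 0.053746 + 0.822021 = 0.875767.
Q̄ = (S_0/π) × [bracket] = (1892/π) × 0.875767 = 527.42 W/m².
— Configuration B (ϕ=+38.7°):
cos h₀ = −tan(+38.7°) tan(-3.376°) = 0.0473, h₀ = 1.5235 rad.
Bracket: h₀ sin ϕ sin δ + cos ϕ cos δ sin h₀ = 1.5235×0.62524×-0.05889 + 0.78043×0.99826×0.99888 = -0.056096 + 0.778199 = 0.722103.
Q̄ = (S_0/π) × [bracket] = (1892/π) × 0.722103 = 434.88 W/m².
Ratio Q̄_A / Q̄_B = 527.42 / 434.88 = 1.213.

Q̄_A / Q̄_B ≈ 1.21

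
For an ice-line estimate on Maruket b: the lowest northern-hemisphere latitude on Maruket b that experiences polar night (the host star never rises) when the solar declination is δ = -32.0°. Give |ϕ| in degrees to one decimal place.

Polar night requires cos h₀ = −tan ϕ tan δ ≥ 1, i.e. tan ϕ tan δ ≤ −1.
The boundary is |tan ϕ| · |tan δ| = 1, so |ϕ| = 90° − |δ| = 90° − 32.0° = 58.0° in the northern hemisphere.

|ϕ| = 58.0°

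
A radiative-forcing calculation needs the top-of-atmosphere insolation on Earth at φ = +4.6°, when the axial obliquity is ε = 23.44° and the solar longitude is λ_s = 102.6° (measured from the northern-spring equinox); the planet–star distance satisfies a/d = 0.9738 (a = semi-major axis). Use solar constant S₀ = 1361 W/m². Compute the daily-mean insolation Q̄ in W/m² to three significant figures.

Q̄ ≈ 398 W/m²

Solar declination: sin δ = sin ε · sin λ_s = sin 23.44° × sin 102.6° = 0.38821, so δ = +22.843°.
cos H₀ = −tan(+4.6°) tan(+22.843°) = -0.0339, H₀ = 1.6047 rad.
Bracket: H₀ sin φ sin δ + cos φ cos δ sin H₀ = 1.6047×0.08020×0.38821 + 0.99678×0.92157×0.99943 = 0.049961 + 0.918079 = 0.968040.
Inverse-square distance factor (a/d)² = 0.9738² = 0.948286.
Q̄ = (S₀/π) × 0.948286 × [bracket] = (1361/π) × 0.948286 × 0.968040 = 397.7 W/m².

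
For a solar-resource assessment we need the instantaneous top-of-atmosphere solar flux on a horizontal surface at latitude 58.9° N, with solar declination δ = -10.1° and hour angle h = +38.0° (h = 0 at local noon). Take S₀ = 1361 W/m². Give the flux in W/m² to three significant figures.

cos θ_z = sin φ sin δ + cos φ cos δ cos h = -0.150161 + 0.400726 = 0.250565.
Flux = S₀ · cos θ_z = 1361 × 0.250565 = 341.0 W/m².

341 W/m²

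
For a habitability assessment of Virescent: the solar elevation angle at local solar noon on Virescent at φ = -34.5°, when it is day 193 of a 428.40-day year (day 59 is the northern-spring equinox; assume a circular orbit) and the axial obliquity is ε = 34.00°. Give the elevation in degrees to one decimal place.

Solar longitude: λ_s = 360° × (193 − 59)/428.40 = 112.605°.
sin δ = sin 34.00° × sin 112.605° = 0.51623, so δ = +31.080°.
At local noon the hour angle is zero, so the zenith angle equals |φ − δ| = |-34.5° − (+31.080°)| = 65.580°.
Elevation = 90° − 65.580° = 24.4°.

24.4°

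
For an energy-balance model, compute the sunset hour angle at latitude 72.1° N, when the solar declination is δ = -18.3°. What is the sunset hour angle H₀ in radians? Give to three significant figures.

H₀ = 0.00 rad

cos H₀ = −tan φ · tan δ = 1.0239 ≥ 1, so the Sun never rises (polar night) and H₀ = 0.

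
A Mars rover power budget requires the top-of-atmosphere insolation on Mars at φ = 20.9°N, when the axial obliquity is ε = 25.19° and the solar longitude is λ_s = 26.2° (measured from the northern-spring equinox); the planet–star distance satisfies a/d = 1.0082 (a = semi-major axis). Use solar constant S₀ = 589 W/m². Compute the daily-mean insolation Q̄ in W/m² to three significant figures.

Q̄ ≈ 195 W/m²

Solar declination: sin δ = sin ε · sin λ_s = sin 25.19° × sin 26.2° = 0.18791, so δ = +10.831°.
cos H₀ = −tan(+20.9°) tan(+10.831°) = -0.0731, H₀ = 1.6439 rad.
Bracket: H₀ sin φ sin δ + cos φ cos δ sin H₀ = 1.6439×0.35674×0.18791 + 0.93420×0.98219×0.99733 = 0.110199 + 0.915112 = 1.025311.
Inverse-square distance factor (a/d)² = 1.0082² = 1.016467.
Q̄ = (S₀/π) × 1.016467 × [bracket] = (589/π) × 1.016467 × 1.025311 = 195.4 W/m².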